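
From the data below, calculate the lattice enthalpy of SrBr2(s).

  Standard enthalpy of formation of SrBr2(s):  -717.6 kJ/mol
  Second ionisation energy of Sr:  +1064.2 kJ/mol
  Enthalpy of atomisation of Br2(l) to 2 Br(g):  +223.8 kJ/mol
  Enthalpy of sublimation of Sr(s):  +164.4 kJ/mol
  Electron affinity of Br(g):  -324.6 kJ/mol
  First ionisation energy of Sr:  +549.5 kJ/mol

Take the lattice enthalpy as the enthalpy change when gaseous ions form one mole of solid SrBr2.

ΔHf° = 1·ΔHsub + 1·(ΣIE) + 1·D(Br2) + 2·EA + U
-717.6 = 1·(+164.4) + 1·(+1613.7) + 1·(+223.8) + 2·(-324.6) + U
U = -717.6 − (+1352.7) = -2070.3 kJ/mol

U = -2070.3 kJ/mol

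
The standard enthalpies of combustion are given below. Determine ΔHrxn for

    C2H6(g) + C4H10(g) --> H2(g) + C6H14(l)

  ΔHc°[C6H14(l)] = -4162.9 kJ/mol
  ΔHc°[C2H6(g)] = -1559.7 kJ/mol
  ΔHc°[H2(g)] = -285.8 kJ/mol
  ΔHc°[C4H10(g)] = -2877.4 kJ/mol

ΔHrxn = 11.6 kJ/mol

Using ΔH = Σ nΔHc°(reactants) − Σ nΔHc°(products):
= [1·(-1559.7) + 1·(-2877.4)] − [1·(-285.8) + 1·(-4162.9)]
= 11.6 kJ/mol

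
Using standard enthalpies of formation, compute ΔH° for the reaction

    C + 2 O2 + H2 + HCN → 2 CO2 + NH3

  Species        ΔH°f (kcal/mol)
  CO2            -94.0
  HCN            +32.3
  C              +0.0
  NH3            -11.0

ΔH°rxn = Σ nΔHf°(products) − Σ nΔHf°(reactants).
Products: 2·(-94.0) + 1·(-11.0) = -199.0
Reactants: 1·(+0.0) + 2·(+0.0) + 1·(+0.0) + 1·(+32.3) = +32.3
ΔH° = (-199.0) − (+32.3) = -231.3 kcal/mol

ΔH° = -231.3 kcal/mol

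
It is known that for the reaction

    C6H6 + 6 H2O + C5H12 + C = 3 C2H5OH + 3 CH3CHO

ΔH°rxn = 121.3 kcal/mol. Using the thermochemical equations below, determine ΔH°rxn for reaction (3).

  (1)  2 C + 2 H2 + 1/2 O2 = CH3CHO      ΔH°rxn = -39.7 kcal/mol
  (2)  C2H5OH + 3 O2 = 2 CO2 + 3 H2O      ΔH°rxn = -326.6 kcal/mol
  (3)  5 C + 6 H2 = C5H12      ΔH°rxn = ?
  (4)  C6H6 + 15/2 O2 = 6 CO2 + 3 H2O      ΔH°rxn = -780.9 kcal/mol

(1) × 3 (scale by 3 for the 3 CH3CHO): (3)·(-39.7) = -119.1 kcal/mol
(2) reversed and × 3 (C2H5OH must end up as a product; ×3 to match 3 C2H5OH in the target): (-3)·(-326.6) = +979.8 kcal/mol
(3) reversed (C5H12 must end up as a reactant): contributes −x
(4) as written (C6H6 already on the reactant side): -780.9 kcal/mol
+121.3 = (-119.1) + (+979.8) + (-780.9) − x
x = (+121.3 − (+79.8)) / (-1) = -41.5 kcal/mol

ΔH°rxn = -41.5 kcal/mol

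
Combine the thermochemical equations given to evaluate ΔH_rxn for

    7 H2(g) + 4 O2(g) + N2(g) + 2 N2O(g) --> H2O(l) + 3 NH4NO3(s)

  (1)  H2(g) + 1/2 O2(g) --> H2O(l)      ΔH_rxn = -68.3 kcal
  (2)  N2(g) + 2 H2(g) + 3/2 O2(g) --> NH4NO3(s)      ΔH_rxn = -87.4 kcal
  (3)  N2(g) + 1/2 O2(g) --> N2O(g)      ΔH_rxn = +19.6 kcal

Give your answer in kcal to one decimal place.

(1) as written: -68.3 kcal
(2) × 3: (3)·(-87.4) = -262.2 kcal
(3) reversed and × 2: (-2)·(+19.6) = -39.2 kcal
Summing the manipulated equations, ΔH_rxn = (-68.3) + (-262.2) + (-39.2) = -369.7 kcal

ΔH_rxn = -369.7 kcal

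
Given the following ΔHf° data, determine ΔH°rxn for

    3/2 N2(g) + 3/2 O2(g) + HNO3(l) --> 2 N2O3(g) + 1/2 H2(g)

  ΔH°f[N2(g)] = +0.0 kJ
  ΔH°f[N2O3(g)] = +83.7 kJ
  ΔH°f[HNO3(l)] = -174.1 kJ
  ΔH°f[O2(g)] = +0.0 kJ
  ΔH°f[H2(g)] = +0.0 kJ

ΔH°rxn = 341.5 kJ

Products: 2·(+83.7) + 1/2·(+0.0) = +167.4
Reactants: 3/2·(+0.0) + 3/2·(+0.0) + 1·(-174.1) = -174.1
ΔH°rxn = (+167.4) − (-174.1) = 341.5 kJ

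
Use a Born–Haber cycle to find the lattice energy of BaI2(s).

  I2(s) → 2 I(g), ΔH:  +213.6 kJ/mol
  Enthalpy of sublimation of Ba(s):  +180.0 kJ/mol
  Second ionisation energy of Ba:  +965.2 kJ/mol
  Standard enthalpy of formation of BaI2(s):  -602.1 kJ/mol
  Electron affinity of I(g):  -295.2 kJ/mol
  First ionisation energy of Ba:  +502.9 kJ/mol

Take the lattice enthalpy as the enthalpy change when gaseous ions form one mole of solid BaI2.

U = -1873.4 kJ/mol

ΔHf° = 1·ΔHsub + 1·(ΣIE) + 1·D(I2) + 2·EA + U
-602.1 = 1·(+180.0) + 1·(+1468.1) + 1·(+213.6) + 2·(-295.2) + U
U = -602.1 − (+1271.3) = -1873.4 kJ/mol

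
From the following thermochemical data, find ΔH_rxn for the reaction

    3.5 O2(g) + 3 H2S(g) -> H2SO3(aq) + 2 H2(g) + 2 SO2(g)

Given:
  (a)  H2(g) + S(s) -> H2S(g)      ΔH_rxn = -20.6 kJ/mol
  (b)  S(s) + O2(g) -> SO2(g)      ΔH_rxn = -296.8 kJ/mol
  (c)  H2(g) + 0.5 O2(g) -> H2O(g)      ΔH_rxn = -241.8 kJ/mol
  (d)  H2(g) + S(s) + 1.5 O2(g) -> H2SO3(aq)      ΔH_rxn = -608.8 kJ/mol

(a) reversed and × 3: (-3)·(-20.6) = +61.8 kJ/mol
(b) × 2: (2)·(-296.8) = -593.6 kJ/mol
(c): not needed.
(d) as written: -608.8 kJ/mol
ΔH_rxn = (-3)·(-20.6) + (2)·(-296.8) + (1)·(-608.8) = -1140.6 kJ/mol

ΔH_rxn = -1140.6 kJ/mol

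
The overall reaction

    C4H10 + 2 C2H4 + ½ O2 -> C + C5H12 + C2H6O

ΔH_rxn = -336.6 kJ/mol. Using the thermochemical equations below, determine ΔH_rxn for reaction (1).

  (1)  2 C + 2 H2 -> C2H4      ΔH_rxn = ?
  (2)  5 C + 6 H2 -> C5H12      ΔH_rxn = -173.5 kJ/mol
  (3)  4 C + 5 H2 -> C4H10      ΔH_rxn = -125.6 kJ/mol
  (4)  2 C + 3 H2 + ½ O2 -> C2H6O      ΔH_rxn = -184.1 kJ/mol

ΔH_rxn = 52.3 kJ/mol

(1) reversed and × 2: contributes −2·x
(2) as written: -173.5 kJ/mol
(3) reversed: +125.6 kJ/mol
(4) as written: -184.1 kJ/mol
-336.6 = (-173.5) + (+125.6) + (-184.1) − 2·x
x = (-336.6 − (-232.0)) / (-2) = 52.3 kJ/mol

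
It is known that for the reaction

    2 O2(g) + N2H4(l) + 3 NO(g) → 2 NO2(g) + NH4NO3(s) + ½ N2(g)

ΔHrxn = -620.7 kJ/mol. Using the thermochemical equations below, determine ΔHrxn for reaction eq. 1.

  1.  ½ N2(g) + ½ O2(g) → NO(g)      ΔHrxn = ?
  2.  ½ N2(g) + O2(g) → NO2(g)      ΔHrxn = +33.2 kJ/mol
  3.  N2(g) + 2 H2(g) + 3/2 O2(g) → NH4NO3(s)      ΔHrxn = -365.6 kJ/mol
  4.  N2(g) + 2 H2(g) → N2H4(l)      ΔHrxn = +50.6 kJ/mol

eq. 1 reversed and × 3: contributes −3·x
eq. 2 × 2: (2)·(+33.2) = +66.4 kJ/mol
eq. 3 as written: -365.6 kJ/mol
eq. 4 reversed: -50.6 kJ/mol
-620.7 = (+66.4) + (-365.6) + (-50.6) − 3·x
x = (-620.7 − (-349.8)) / (-3) = 90.3 kJ/mol

ΔHrxn = 90.3 kJ/mol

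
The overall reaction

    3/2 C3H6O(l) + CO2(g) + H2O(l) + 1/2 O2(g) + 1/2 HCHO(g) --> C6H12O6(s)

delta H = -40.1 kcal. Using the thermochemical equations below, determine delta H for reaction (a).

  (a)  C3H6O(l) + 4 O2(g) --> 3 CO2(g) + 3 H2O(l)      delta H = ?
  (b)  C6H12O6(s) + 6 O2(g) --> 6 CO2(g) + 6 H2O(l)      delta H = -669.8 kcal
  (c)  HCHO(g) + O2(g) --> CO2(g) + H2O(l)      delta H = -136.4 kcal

(a) × 3/2 (×3/2 to match 3/2 C3H6O(l) in the target): contributes 3/2·x
(b) reversed (reverse to put C6H12O6(s) on the product side): +669.8 kcal
(c) × 1/2 (×1/2 to match 1/2 HCHO(g) in the target): (1/2)·(-136.4) = -68.2 kcal
-40.1 = (+669.8) + (-68.2) + 3/2·x
x = (-40.1 − (+601.6)) / (3/2) = -427.8 kcal

delta H = -427.8 kcal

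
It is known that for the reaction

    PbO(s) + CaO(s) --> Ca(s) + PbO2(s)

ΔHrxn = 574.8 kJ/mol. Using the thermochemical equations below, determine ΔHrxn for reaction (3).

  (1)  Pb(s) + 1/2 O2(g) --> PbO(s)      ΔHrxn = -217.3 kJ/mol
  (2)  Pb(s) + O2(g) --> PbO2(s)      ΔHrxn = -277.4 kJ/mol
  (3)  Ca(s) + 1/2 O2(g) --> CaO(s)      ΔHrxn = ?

(1) reversed (PbO(s) must end up as a reactant): +217.3 kJ/mol
(2) as written (PbO2(s) already on the product side): -277.4 kJ/mol
(3) reversed (reverse to put CaO(s) on the reactant side): contributes −x
+574.8 = (+217.3) + (-277.4) − x
x = (+574.8 − (-60.1)) / (-1) = -634.9 kJ/mol

ΔHrxn = -634.9 kJ/mol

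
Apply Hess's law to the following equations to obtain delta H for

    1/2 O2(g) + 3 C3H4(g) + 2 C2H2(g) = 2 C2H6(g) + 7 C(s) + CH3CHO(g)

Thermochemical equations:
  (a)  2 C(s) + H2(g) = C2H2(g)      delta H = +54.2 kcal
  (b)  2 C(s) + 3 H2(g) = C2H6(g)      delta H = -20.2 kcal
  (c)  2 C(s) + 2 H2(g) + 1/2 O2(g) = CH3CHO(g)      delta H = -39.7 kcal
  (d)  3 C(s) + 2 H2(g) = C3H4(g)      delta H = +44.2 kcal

(a) reversed and × 2 (reverse to put C2H2(g) on the reactant side; scale by 2 for the 2 C2H2(g)): (-2)·(+54.2) = -108.4 kcal
(b) × 2 (×2 to match 2 C2H6(g) in the target): (2)·(-20.2) = -40.4 kcal
(c) as written (CH3CHO(g) already on the product side): -39.7 kcal
(d) reversed and × 3 (C3H4(g) must end up as a reactant; scale by 3 for the 3 C3H4(g)): (-3)·(+44.2) = -132.6 kcal
delta H = (-2)·(+54.2) + (2)·(-20.2) + (1)·(-39.7) + (-3)·(+44.2) = -321.1 kcal

delta H = -321.1 kcal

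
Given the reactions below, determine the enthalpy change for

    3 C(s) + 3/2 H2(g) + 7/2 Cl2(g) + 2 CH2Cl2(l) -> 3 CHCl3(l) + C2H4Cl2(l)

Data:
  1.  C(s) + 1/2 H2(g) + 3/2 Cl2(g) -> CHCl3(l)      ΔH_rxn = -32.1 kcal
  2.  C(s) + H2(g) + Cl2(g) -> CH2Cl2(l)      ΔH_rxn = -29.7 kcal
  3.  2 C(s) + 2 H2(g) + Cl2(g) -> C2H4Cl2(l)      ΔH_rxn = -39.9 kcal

eq. 1 × 3: (3)·(-32.1) = -96.3 kcal
eq. 2 reversed and × 2: (-2)·(-29.7) = +59.4 kcal
eq. 3 as written: -39.9 kcal
Since enthalpy is a state function, ΔH_rxn = (3)·(-32.1) + (-2)·(-29.7) + (1)·(-39.9) = -76.8 kcal

ΔH_rxn = -76.8 kcal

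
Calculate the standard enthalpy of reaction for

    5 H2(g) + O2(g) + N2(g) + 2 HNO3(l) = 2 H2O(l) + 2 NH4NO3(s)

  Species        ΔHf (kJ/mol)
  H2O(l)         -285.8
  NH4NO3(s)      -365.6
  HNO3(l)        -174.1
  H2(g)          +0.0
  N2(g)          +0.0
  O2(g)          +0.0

Products: 2·(-285.8) + 2·(-365.6) = -1302.8
Reactants: 5·(+0.0) + 1·(+0.0) + 1·(+0.0) + 2·(-174.1) = -348.2
ΔH_rxn = (-1302.8) − (-348.2) = -954.6 kJ/mol

ΔH_rxn = -954.6 kJ/mol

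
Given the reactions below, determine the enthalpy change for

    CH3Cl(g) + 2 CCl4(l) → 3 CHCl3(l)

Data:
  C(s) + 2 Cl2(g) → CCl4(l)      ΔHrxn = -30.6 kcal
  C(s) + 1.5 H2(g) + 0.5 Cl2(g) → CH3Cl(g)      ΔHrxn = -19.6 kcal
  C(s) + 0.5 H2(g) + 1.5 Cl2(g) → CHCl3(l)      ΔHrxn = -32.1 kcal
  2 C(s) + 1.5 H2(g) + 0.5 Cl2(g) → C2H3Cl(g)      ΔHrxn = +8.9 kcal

equation 1 reversed and × 2 (reverse to put CCl4(l) on the reactant side; scale by 2 for the 2 CCl4(l)): (-2)·(-30.6) = +61.2 kcal
equation 2 reversed (CH3Cl(g) must end up as a reactant): +19.6 kcal
equation 3 × 3 (scale by 3 for the 3 CHCl3(l)): (3)·(-32.1) = -96.3 kcal
equation 4: not needed (C2H3Cl(g) appears nowhere else).
By Hess's law, ΔHrxn = (+61.2) + (+19.6) + (-96.3) = -15.5 kcal

ΔHrxn = -15.5 kcal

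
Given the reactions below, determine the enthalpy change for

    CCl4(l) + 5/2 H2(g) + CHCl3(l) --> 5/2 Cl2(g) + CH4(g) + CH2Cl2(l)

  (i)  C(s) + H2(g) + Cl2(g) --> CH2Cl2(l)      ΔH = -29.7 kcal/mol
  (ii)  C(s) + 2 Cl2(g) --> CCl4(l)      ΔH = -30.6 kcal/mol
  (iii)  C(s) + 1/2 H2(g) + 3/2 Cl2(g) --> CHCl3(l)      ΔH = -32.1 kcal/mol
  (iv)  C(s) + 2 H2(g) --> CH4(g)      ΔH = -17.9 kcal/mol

(i) as written (CH2Cl2(l) already on the product side): -29.7 kcal/mol
(ii) reversed (CCl4(l) must end up as a reactant): +30.6 kcal/mol
(iii) reversed (CHCl3(l) must end up as a reactant): +32.1 kcal/mol
(iv) as written (CH4(g) already on the product side): -17.9 kcal/mol
ΔH = (-29.7) + (+30.6) + (+32.1) + (-17.9) = 15.1 kcal/mol

ΔH = 15.1 kcal/mol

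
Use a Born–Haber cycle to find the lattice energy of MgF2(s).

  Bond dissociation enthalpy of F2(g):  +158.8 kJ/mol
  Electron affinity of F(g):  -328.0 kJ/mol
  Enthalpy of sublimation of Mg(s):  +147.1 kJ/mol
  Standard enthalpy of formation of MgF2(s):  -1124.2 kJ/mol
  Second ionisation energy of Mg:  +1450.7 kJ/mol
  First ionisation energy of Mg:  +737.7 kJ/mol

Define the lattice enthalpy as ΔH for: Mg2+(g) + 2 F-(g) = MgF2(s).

U = -2962.5 kJ/mol

ΔHf° = 1·ΔHsub + 1·(ΣIE) + 1·D(F2) + 2·EA + U
-1124.2 = 1·(+147.1) + 1·(+2188.4) + 1·(+158.8) + 2·(-328.0) + U
U = -1124.2 − (+1838.3) = -2962.5 kJ/mol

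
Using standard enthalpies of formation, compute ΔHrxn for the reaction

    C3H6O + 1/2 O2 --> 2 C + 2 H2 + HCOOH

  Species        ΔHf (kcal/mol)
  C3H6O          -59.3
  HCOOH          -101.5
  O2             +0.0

Products: 2·(+0.0) + 2·(+0.0) + 1·(-101.5) = -101.5
Reactants: 1·(-59.3) + 1/2·(+0.0) = -59.3
ΔHrxn = (-101.5) − (-59.3) = -42.2 kcal/mol

ΔHrxn = -42.2 kcal/mol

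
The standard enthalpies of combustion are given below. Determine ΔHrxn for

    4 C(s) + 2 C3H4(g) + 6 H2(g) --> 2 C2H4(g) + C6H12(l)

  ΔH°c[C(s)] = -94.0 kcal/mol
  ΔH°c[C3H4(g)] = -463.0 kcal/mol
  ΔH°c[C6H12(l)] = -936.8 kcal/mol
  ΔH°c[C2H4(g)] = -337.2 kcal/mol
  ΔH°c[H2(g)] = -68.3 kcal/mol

ΔHrxn = -100.6 kcal/mol

Using ΔH = Σ nΔHc°(reactants) − Σ nΔHc°(products):
= [4·(-94.0) + 2·(-463.0) + 6·(-68.3)] − [2·(-337.2) + 1·(-936.8)]
= -100.6 kcal/mol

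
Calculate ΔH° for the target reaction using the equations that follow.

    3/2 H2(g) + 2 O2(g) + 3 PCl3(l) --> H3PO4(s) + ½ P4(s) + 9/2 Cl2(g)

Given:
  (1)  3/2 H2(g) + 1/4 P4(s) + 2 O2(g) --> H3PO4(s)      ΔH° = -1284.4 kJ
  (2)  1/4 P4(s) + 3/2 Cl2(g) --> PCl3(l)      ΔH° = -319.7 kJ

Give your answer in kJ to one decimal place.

ΔH° = -325.3 kJ

(1) as written (H3PO4(s) already on the product side): -1284.4 kJ
(2) reversed and × 3 (reverse to put PCl3(l) on the reactant side; scale by 3 for the 3 PCl3(l)): (-3)·(-319.7) = +959.1 kJ
Since enthalpy is a state function, ΔH° = (1)·(-1284.4) + (-3)·(-319.7) = -325.3 kJ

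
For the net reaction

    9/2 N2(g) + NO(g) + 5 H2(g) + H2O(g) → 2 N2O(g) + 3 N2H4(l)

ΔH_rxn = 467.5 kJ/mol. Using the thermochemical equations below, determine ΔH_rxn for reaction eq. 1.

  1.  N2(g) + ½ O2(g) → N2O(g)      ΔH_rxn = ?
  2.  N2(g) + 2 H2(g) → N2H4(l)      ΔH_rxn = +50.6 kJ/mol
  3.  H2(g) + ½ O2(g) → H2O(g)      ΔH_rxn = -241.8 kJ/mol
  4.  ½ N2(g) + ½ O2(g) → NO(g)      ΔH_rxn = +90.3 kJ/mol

eq. 1 × 2: contributes 2·x
eq. 2 × 3: (3)·(+50.6) = +151.8 kJ/mol
eq. 3 reversed: +241.8 kJ/mol
eq. 4 reversed: -90.3 kJ/mol
+467.5 = (+151.8) + (+241.8) + (-90.3) + 2·x
x = (+467.5 − (+303.3)) / (2) = 82.1 kJ/mol

ΔH_rxn = 82.1 kJ/mol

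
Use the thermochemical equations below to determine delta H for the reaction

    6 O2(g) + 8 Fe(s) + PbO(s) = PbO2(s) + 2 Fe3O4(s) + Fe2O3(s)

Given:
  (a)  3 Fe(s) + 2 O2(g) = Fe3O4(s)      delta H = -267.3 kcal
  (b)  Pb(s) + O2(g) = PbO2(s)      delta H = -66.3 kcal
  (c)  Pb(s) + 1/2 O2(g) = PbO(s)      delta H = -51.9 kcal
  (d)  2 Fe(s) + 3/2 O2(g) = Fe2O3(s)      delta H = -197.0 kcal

delta H = -746.0 kcal

(a) × 2: (2)·(-267.3) = -534.6 kcal
(b) as written: -66.3 kcal
(c) reversed: +51.9 kcal
(d) as written: -197.0 kcal
delta H = (2)·(-267.3) + (1)·(-66.3) + (-1)·(-51.9) + (1)·(-197.0) = -746.0 kcal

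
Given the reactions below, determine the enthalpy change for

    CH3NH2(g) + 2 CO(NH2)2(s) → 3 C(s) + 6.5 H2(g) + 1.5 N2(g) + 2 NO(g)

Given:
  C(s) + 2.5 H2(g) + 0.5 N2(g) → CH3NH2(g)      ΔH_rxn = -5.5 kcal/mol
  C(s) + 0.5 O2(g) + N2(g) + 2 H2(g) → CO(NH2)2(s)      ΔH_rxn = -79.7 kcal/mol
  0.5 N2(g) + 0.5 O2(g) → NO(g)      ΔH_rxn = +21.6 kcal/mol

equation 1 reversed: +5.5 kcal/mol
equation 2 reversed and × 2: (-2)·(-79.7) = +159.4 kcal/mol
equation 3 × 2: (2)·(+21.6) = +43.2 kcal/mol
ΔH_rxn = (-1)·(-5.5) + (-2)·(-79.7) + (2)·(+21.6) = 208.1 kcal/mol

ΔH_rxn = 208.1 kcal/mol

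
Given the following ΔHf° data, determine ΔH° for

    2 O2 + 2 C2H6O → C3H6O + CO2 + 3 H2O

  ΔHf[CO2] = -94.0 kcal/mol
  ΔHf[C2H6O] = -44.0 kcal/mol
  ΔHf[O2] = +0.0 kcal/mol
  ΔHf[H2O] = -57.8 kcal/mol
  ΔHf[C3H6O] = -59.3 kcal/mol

ΔH°rxn = Σ nΔHf°(products) − Σ nΔHf°(reactants).
Products: 1·(-59.3) + 1·(-94.0) + 3·(-57.8) = -326.7
Reactants: 2·(+0.0) + 2·(-44.0) = -88.0
ΔH° = (-326.7) − (-88.0) = -238.7 kcal/mol

ΔH° = -238.7 kcal/mol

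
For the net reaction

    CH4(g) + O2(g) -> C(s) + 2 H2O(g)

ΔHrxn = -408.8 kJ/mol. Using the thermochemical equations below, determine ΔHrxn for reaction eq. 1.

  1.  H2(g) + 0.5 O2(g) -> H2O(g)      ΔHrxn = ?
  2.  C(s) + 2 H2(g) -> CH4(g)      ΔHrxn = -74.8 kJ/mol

ΔHrxn = -241.8 kJ/mol

eq. 1 × 2: contributes 2·x
eq. 2 reversed: +74.8 kJ/mol
-408.8 = (+74.8) + 2·x
x = (-408.8 − (+74.8)) / (2) = -241.8 kJ/mol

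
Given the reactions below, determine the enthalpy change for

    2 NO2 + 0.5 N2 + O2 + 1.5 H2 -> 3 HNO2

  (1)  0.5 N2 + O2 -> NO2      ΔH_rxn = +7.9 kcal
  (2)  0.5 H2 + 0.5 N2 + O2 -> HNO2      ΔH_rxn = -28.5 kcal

ΔH_rxn = -101.3 kcal

(1) reversed and × 2 (NO2 must end up as a reactant; scale by 2 for the 2 NO2): (-2)·(+7.9) = -15.8 kcal
(2) × 3 (scale by 3 for the 3 HNO2): (3)·(-28.5) = -85.5 kcal
Since enthalpy is a state function, ΔH_rxn = (-15.8) + (-85.5) = -101.3 kcal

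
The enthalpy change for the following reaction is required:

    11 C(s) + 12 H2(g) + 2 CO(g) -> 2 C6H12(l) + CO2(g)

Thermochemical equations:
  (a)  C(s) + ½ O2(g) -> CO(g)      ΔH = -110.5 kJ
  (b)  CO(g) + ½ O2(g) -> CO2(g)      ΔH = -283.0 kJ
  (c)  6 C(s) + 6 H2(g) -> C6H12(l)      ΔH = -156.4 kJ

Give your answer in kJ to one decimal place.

ΔH = -485.3 kJ

(a) reversed: +110.5 kJ
(b) as written (CO2(g) already on the product side): -283.0 kJ
(c) × 2 (×2 to match 2 C6H12(l) in the target): (2)·(-156.4) = -312.8 kJ
ΔH = (+110.5) + (-283.0) + (-312.8) = -485.3 kJ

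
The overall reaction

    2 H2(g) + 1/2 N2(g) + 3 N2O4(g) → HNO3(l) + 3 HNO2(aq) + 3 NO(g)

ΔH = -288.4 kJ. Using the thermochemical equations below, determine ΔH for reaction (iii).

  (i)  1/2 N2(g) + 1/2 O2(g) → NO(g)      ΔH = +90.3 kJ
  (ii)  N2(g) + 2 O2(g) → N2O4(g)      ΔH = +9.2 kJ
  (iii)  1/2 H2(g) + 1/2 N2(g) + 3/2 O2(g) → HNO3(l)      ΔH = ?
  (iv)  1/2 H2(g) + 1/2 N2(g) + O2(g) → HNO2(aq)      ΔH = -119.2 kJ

(i) × 3 (×3 to match 3 NO(g) in the target): (3)·(+90.3) = +270.9 kJ
(ii) reversed and × 3 (reverse to put N2O4(g) on the reactant side; scale by 3 for the 3 N2O4(g)): (-3)·(+9.2) = -27.6 kJ
(iii) as written (HNO3(l) already on the product side): contributes x
(iv) × 3 (scale by 3 for the 3 HNO2(aq)): (3)·(-119.2) = -357.6 kJ
-288.4 = (+270.9) + (-27.6) + (-357.6) + x
x = (-288.4 − (-114.3)) / (1) = -174.1 kJ

ΔH = -174.1 kJ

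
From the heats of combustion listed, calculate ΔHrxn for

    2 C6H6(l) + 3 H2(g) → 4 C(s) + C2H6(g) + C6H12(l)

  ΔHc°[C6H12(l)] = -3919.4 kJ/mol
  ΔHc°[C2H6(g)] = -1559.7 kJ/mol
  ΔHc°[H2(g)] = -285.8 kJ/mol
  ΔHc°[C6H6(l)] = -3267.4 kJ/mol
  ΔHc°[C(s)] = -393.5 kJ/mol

Using ΔH = Σ nΔHc°(reactants) − Σ nΔHc°(products):
= [2·(-3267.4) + 3·(-285.8)] − [4·(-393.5) + 1·(-1559.7) + 1·(-3919.4)]
= -339.1 kJ/mol

ΔHrxn = -339.1 kJ/mol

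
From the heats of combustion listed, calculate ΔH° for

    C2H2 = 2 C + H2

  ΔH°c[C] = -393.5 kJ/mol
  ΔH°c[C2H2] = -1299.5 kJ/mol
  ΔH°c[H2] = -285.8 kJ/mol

ΔH° = -226.7 kJ/mol

Using ΔH = Σ nΔHc°(reactants) − Σ nΔHc°(products):
= [1·(-1299.5)] − [2·(-393.5) + 1·(-285.8)]
= -226.7 kJ/mol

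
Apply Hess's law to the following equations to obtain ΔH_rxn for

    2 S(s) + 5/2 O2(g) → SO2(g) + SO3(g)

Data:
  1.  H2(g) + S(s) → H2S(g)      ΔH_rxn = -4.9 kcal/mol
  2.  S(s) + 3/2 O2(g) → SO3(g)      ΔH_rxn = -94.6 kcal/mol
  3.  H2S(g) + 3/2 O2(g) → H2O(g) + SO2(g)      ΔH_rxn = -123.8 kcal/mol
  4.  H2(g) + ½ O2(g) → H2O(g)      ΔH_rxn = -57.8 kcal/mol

eq. 1 as written: -4.9 kcal/mol
eq. 2 as written: -94.6 kcal/mol
eq. 3 as written: -123.8 kcal/mol
eq. 4 reversed: +57.8 kcal/mol
ΔH_rxn = (1)·(-4.9) + (1)·(-94.6) + (1)·(-123.8) + (-1)·(-57.8) = -165.5 kcal/mol

ΔH_rxn = -165.5 kcal/mol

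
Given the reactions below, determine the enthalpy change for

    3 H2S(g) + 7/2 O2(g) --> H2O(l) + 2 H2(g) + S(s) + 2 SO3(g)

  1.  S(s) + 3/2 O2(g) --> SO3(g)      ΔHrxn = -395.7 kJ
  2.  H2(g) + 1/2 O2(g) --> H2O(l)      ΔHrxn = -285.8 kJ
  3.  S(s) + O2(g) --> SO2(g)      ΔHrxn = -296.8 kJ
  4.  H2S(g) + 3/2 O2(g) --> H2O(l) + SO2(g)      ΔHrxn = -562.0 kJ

eq. 1 × 2 (×2 to match 2 SO3(g) in the target): (2)·(-395.7) = -791.4 kJ
eq. 2 reversed and × 2 (reverse to put H2(g) on the product side; ×2 to match 2 H2(g) in the target): (-2)·(-285.8) = +571.6 kJ
eq. 3 reversed and × 3: (-3)·(-296.8) = +890.4 kJ
eq. 4 × 3 (scale by 3 for the 3 H2S(g)): (3)·(-562.0) = -1686.0 kJ
ΔHrxn = (2)·(-395.7) + (-2)·(-285.8) + (-3)·(-296.8) + (3)·(-562.0) = -1015.4 kJ

ΔHrxn = -1015.4 kJ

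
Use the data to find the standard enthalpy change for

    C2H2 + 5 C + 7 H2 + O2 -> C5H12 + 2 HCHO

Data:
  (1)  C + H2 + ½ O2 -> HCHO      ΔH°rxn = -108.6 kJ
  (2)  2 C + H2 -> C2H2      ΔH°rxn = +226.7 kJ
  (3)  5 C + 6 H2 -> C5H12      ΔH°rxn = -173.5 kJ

(1) × 2: (2)·(-108.6) = -217.2 kJ
(2) reversed: -226.7 kJ
(3) as written: -173.5 kJ
Summing the manipulated equations, ΔH°rxn = (2)·(-108.6) + (-1)·(+226.7) + (1)·(-173.5) = -617.4 kJ

ΔH°rxn = -617.4 kJ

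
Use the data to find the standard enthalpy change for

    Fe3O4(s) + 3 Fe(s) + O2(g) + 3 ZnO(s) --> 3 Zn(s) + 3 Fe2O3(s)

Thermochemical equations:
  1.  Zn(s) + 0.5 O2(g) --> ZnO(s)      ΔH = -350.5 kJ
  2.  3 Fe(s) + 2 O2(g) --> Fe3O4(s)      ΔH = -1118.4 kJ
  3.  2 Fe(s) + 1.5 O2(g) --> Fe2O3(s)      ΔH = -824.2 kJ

ΔH = -302.7 kJ

eq. 1 reversed and × 3 (ZnO(s) must end up as a reactant; ×3 to match 3 ZnO(s) in the target): (-3)·(-350.5) = +1051.5 kJ
eq. 2 reversed (reverse to put Fe3O4(s) on the reactant side): +1118.4 kJ
eq. 3 × 3 (×3 to match 3 Fe2O3(s) in the target): (3)·(-824.2) = -2472.6 kJ
Since enthalpy is a state function, ΔH = (+1051.5) + (+1118.4) + (-2472.6) = -302.7 kJ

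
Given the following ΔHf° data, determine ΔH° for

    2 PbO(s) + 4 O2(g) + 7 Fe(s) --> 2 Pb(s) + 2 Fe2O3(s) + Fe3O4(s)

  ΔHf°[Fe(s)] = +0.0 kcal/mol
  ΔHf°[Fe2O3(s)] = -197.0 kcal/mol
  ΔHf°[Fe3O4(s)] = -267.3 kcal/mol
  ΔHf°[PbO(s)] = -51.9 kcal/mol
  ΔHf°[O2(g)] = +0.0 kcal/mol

ΔH° = -557.5 kcal/mol

Products: 2·(+0.0) + 2·(-197.0) + 1·(-267.3) = -661.3
Reactants: 2·(-51.9) + 4·(+0.0) + 7·(+0.0) = -103.8
ΔH° = (-661.3) − (-103.8) = -557.5 kcal/mol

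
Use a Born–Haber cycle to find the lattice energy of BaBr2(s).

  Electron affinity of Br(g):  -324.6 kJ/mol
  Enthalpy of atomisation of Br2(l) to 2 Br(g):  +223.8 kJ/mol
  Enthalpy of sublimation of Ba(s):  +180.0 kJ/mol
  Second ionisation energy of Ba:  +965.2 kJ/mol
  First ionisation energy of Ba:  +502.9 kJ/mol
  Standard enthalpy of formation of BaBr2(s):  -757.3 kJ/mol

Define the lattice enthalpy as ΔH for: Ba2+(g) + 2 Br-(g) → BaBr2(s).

ΔHf° = 1·ΔHsub + 1·(ΣIE) + 1·D(Br2) + 2·EA + U
-757.3 = 1·(+180.0) + 1·(+1468.1) + 1·(+223.8) + 2·(-324.6) + U
U = -757.3 − (+1222.7) = -1980.0 kJ/mol

U = -1980.0 kJ/mol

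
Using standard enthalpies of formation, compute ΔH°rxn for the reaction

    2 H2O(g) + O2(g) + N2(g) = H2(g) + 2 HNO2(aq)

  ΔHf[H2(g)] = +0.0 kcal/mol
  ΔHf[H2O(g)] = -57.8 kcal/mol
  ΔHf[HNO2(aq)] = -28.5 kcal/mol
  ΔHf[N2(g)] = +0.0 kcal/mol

ΔH°rxn = 58.6 kcal/mol

Products: 1·(+0.0) + 2·(-28.5) = -57.0
Reactants: 2·(-57.8) + 1·(+0.0) + 1·(+0.0) = -115.6
ΔH°rxn = (-57.0) − (-115.6) = 58.6 kcal/mol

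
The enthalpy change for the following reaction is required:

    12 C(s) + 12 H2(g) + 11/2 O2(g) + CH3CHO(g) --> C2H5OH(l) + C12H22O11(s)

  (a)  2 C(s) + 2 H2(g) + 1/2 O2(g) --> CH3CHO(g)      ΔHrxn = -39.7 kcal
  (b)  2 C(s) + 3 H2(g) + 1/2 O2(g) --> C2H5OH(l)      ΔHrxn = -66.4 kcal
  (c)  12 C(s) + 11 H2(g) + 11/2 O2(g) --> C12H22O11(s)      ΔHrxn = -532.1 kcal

(a) reversed: +39.7 kcal
(b) as written: -66.4 kcal
(c) as written: -532.1 kcal
Summing the manipulated equations, ΔHrxn = (-1)·(-39.7) + (1)·(-66.4) + (1)·(-532.1) = -558.8 kcal

ΔHrxn = -558.8 kcal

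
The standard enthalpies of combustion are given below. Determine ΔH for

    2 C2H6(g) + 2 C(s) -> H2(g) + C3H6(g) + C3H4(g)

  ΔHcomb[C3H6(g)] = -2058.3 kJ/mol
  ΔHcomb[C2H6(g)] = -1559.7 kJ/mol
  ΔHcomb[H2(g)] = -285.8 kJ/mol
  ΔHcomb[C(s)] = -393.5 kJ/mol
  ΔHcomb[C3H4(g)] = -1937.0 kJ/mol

ΔH = 374.7 kJ/mol

Using ΔH = Σ nΔHc°(reactants) − Σ nΔHc°(products):
= [2·(-1559.7) + 2·(-393.5)] − [1·(-285.8) + 1·(-2058.3) + 1·(-1937.0)]
= 374.7 kJ/mol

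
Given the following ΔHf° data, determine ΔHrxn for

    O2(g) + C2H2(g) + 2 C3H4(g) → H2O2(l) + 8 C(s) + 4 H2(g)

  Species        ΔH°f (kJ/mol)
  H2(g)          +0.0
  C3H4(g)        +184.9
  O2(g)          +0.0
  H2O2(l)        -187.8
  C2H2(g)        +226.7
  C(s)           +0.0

ΔH°rxn = Σ nΔHf°(products) − Σ nΔHf°(reactants).
Products: 1·(-187.8) + 8·(+0.0) + 4·(+0.0) = -187.8
Reactants: 1·(+0.0) + 1·(+226.7) + 2·(+184.9) = +596.5
ΔHrxn = (-187.8) − (+596.5) = -784.3 kJ/mol

ΔHrxn = -784.3 kJ/mol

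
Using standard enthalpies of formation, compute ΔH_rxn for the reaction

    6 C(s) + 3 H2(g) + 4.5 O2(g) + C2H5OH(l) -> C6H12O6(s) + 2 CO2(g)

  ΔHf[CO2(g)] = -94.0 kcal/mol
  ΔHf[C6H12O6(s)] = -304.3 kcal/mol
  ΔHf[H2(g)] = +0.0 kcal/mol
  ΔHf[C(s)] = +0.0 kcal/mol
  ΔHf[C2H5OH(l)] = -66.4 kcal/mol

Products: 1·(-304.3) + 2·(-94.0) = -492.3
Reactants: 6·(+0.0) + 3·(+0.0) + 9/2·(+0.0) + 1·(-66.4) = -66.4
ΔH_rxn = (-492.3) − (-66.4) = -425.9 kcal/mol

ΔH_rxn = -425.9 kcal/mol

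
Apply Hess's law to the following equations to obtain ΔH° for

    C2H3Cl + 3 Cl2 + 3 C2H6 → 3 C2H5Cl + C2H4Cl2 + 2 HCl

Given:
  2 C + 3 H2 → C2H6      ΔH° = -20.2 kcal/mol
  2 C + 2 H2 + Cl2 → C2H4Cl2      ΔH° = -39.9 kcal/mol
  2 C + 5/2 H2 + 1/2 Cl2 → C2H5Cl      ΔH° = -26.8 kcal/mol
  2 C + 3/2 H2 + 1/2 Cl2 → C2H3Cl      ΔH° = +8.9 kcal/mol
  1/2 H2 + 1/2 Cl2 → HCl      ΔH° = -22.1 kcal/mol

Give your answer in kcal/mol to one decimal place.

ΔH° = -112.8 kcal/mol

equation 1 reversed and × 3: (-3)·(-20.2) = +60.6 kcal/mol
equation 2 as written: -39.9 kcal/mol
equation 3 × 3: (3)·(-26.8) = -80.4 kcal/mol
equation 4 reversed: -8.9 kcal/mol
equation 5 × 2: (2)·(-22.1) = -44.2 kcal/mol
ΔH° = (-3)·(-20.2) + (1)·(-39.9) + (3)·(-26.8) + (-1)·(+8.9) + (2)·(-22.1) = -112.8 kcal/mol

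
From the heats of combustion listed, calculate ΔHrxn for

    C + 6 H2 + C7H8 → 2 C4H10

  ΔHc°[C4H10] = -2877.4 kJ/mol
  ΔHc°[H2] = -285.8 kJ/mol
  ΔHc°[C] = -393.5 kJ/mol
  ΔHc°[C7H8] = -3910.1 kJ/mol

ΔHrxn = -263.6 kJ/mol

With combustion enthalpies, reactants minus products:
= [1·(-393.5) + 6·(-285.8) + 1·(-3910.1)] − [2·(-2877.4)]
= -263.6 kJ/mol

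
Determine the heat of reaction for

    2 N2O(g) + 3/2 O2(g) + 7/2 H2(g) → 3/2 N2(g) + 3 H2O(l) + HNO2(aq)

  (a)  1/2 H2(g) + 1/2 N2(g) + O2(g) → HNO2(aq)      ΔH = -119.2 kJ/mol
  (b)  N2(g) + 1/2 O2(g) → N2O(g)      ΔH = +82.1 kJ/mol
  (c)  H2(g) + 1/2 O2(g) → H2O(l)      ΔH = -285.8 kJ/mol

ΔH = -1140.8 kJ/mol

(a) as written: -119.2 kJ/mol
(b) reversed and × 2: (-2)·(+82.1) = -164.2 kJ/mol
(c) × 3: (3)·(-285.8) = -857.4 kJ/mol
Summing the manipulated equations, ΔH = (1)·(-119.2) + (-2)·(+82.1) + (3)·(-285.8) = -1140.8 kJ/mol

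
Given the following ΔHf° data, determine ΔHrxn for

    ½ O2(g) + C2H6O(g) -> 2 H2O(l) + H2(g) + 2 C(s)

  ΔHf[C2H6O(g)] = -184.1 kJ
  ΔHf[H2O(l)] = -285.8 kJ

ΔH°rxn = Σ nΔHf°(products) − Σ nΔHf°(reactants).
Products: 2·(-285.8) + 1·(+0.0) + 2·(+0.0) = -571.6
Reactants: 1/2·(+0.0) + 1·(-184.1) = -184.1
ΔHrxn = (-571.6) − (-184.1) = -387.5 kJ

ΔHrxn = -387.5 kJ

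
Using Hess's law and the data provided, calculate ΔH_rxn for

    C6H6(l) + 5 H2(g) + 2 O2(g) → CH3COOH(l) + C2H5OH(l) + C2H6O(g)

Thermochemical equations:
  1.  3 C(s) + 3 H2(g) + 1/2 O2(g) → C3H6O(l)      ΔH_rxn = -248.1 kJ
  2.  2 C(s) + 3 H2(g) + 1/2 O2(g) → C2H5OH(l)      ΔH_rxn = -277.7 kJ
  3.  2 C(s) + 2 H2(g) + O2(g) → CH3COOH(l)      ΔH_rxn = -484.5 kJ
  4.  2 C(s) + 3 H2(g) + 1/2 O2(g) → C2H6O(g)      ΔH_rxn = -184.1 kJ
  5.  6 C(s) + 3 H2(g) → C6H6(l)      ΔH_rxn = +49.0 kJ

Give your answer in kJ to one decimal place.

ΔH_rxn = -995.3 kJ

eq. 1: not needed (C3H6O(l) appears nowhere else).
eq. 2 as written (C2H5OH(l) already on the product side): -277.7 kJ
eq. 3 as written (CH3COOH(l) already on the product side): -484.5 kJ
eq. 4 as written (C2H6O(g) already on the product side): -184.1 kJ
eq. 5 reversed (reverse to put C6H6(l) on the reactant side): -49.0 kJ
ΔH_rxn = (-277.7) + (-484.5) + (-184.1) + (-49.0) = -995.3 kJ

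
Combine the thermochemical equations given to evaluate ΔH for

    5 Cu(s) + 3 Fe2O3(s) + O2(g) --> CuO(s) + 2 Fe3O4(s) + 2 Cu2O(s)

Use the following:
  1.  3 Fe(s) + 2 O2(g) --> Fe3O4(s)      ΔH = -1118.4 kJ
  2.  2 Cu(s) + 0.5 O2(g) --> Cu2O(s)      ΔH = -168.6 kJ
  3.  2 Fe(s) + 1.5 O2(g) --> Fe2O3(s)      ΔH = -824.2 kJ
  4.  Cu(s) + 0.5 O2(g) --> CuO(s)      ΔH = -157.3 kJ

ΔH = -258.7 kJ

eq. 1 × 2: (2)·(-1118.4) = -2236.8 kJ
eq. 2 × 2: (2)·(-168.6) = -337.2 kJ
eq. 3 reversed and × 3: (-3)·(-824.2) = +2472.6 kJ
eq. 4 as written: -157.3 kJ
Combining the equations, ΔH = (-2236.8) + (-337.2) + (+2472.6) + (-157.3) = -258.7 kJ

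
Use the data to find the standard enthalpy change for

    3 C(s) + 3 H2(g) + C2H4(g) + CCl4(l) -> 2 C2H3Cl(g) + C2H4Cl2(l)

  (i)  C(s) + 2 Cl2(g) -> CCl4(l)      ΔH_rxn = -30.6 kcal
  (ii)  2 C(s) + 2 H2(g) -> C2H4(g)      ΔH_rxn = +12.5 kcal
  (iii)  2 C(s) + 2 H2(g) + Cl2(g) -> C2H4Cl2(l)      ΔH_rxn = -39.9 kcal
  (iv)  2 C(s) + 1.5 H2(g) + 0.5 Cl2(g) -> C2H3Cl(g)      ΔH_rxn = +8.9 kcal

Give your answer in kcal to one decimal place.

ΔH_rxn = -4.0 kcal

(i) reversed (reverse to put CCl4(l) on the reactant side): +30.6 kcal
(ii) reversed (C2H4(g) must end up as a reactant): -12.5 kcal
(iii) as written (C2H4Cl2(l) already on the product side): -39.9 kcal
(iv) × 2 (scale by 2 for the 2 C2H3Cl(g)): (2)·(+8.9) = +17.8 kcal
ΔH_rxn = (-1)·(-30.6) + (-1)·(+12.5) + (1)·(-39.9) + (2)·(+8.9) = -4.0 kcal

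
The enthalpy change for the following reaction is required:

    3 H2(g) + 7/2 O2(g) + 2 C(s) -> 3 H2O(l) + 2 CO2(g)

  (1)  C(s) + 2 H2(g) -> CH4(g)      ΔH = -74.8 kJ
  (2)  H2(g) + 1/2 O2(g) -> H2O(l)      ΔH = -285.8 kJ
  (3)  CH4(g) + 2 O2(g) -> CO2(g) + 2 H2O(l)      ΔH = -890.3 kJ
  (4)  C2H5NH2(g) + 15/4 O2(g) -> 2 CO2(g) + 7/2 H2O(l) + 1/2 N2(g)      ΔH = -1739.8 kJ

ΔH = -1644.4 kJ

(1) × 2: (2)·(-74.8) = -149.6 kJ
(2) reversed: +285.8 kJ
(3) × 2: (2)·(-890.3) = -1780.6 kJ
(4): not needed.
ΔH = (-149.6) + (+285.8) + (-1780.6) = -1644.4 kJ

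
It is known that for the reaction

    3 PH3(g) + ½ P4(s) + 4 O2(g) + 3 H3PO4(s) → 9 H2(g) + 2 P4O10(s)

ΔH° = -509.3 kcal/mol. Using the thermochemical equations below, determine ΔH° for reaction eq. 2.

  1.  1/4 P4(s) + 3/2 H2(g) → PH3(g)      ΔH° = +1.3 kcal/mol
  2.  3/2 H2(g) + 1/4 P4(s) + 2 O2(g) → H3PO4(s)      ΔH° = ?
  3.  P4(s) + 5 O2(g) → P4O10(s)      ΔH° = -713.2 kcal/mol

ΔH° = -307.0 kcal/mol

eq. 1 reversed and × 3: (-3)·(+1.3) = -3.9 kcal/mol
eq. 2 reversed and × 3: contributes −3·x
eq. 3 × 2: (2)·(-713.2) = -1426.4 kcal/mol
-509.3 = (-3.9) + (-1426.4) − 3·x
x = (-509.3 − (-1430.3)) / (-3) = -307.0 kcal/mol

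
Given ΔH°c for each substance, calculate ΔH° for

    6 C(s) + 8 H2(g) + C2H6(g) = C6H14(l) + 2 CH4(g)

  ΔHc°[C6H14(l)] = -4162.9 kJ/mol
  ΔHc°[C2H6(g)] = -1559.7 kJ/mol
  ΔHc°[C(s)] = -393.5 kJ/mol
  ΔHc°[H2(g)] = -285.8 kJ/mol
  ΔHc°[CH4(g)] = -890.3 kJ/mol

Using ΔH = Σ nΔHc°(reactants) − Σ nΔHc°(products):
= [6·(-393.5) + 8·(-285.8) + 1·(-1559.7)] − [1·(-4162.9) + 2·(-890.3)]
= -263.6 kJ/mol

ΔH° = -263.6 kJ/mol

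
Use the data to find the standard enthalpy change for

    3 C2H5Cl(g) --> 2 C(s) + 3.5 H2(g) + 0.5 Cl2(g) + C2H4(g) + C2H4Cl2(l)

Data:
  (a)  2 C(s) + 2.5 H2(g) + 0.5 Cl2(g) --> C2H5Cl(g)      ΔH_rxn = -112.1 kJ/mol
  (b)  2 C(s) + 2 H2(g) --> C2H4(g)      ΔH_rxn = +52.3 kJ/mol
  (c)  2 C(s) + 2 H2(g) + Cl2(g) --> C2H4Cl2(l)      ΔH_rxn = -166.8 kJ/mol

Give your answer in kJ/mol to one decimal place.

ΔH_rxn = 221.8 kJ/mol

(a) reversed and × 3 (C2H5Cl(g) must end up as a reactant; ×3 to match 3 C2H5Cl(g) in the target): (-3)·(-112.1) = +336.3 kJ/mol
(b) as written (C2H4(g) already on the product side): +52.3 kJ/mol
(c) as written (C2H4Cl2(l) already on the product side): -166.8 kJ/mol
Since enthalpy is a state function, ΔH_rxn = (+336.3) + (+52.3) + (-166.8) = 221.8 kJ/mol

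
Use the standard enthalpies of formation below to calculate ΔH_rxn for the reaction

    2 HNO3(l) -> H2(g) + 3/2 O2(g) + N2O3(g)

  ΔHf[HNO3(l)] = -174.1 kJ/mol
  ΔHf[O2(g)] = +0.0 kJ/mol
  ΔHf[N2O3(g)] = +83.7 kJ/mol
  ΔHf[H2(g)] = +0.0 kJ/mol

Products: 1·(+0.0) + 3/2·(+0.0) + 1·(+83.7) = +83.7
Reactants: 2·(-174.1) = -348.2
ΔH_rxn = (+83.7) − (-348.2) = 431.9 kJ/mol

ΔH_rxn = 431.9 kJ/mol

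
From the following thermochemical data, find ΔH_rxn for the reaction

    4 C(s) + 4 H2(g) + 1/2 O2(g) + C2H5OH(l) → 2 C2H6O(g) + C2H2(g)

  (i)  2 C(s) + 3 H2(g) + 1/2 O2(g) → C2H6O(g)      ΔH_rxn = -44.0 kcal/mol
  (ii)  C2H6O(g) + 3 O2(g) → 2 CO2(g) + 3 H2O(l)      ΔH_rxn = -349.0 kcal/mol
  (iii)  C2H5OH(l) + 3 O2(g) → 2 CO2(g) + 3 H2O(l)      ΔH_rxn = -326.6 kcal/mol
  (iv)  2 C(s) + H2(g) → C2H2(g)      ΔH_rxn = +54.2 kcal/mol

ΔH_rxn = 32.6 kcal/mol

(i) as written: -44.0 kcal/mol
(ii) reversed: +349.0 kcal/mol
(iii) as written: -326.6 kcal/mol
(iv) as written: +54.2 kcal/mol
ΔH_rxn = (-44.0) + (+349.0) + (-326.6) + (+54.2) = 32.6 kcal/mol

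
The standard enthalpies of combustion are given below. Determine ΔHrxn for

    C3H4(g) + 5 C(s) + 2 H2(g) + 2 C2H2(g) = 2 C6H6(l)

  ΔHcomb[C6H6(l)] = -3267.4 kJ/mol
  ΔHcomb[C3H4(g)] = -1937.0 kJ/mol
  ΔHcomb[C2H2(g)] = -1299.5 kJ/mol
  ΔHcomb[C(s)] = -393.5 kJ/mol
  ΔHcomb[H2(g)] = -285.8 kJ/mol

ΔHrxn = -540.3 kJ/mol

Using ΔH = Σ nΔHc°(reactants) − Σ nΔHc°(products):
= [1·(-1937.0) + 5·(-393.5) + 2·(-285.8) + 2·(-1299.5)] − [2·(-3267.4)]
= -540.3 kJ/mol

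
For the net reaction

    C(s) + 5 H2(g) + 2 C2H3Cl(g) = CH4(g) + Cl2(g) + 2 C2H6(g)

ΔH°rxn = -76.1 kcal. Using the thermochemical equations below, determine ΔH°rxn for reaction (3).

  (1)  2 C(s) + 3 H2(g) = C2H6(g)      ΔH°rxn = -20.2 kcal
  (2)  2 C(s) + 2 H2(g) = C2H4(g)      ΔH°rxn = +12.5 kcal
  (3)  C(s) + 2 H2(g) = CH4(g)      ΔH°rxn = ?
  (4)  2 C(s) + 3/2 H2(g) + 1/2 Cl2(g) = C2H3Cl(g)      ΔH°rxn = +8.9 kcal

ΔH°rxn = -17.9 kcal

(1) × 2 (scale by 2 for the 2 C2H6(g)): (2)·(-20.2) = -40.4 kcal
(2): not needed (C2H4(g) appears nowhere else).
(3) as written (CH4(g) already on the product side): contributes x
(4) reversed and × 2 (C2H3Cl(g) must end up as a reactant; scale by 2 for the 2 C2H3Cl(g)): (-2)·(+8.9) = -17.8 kcal
-76.1 = (-40.4) + (-17.8) + x
x = (-76.1 − (-58.2)) / (1) = -17.9 kcal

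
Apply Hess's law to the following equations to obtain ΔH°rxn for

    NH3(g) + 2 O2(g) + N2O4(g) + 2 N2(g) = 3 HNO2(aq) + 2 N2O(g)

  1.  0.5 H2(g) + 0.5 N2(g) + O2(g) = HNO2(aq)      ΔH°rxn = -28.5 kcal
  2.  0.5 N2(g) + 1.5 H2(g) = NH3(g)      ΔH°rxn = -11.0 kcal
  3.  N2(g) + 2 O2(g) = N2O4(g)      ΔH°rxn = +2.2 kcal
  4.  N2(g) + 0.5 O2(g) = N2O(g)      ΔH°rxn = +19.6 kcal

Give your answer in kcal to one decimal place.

eq. 1 × 3 (scale by 3 for the 3 HNO2(aq)): (3)·(-28.5) = -85.5 kcal
eq. 2 reversed (reverse to put NH3(g) on the reactant side): +11.0 kcal
eq. 3 reversed (N2O4(g) must end up as a reactant): -2.2 kcal
eq. 4 × 2 (×2 to match 2 N2O(g) in the target): (2)·(+19.6) = +39.2 kcal
Since enthalpy is a state function, ΔH°rxn = (-85.5) + (+11.0) + (-2.2) + (+39.2) = -37.5 kcal

ΔH°rxn = -37.5 kcal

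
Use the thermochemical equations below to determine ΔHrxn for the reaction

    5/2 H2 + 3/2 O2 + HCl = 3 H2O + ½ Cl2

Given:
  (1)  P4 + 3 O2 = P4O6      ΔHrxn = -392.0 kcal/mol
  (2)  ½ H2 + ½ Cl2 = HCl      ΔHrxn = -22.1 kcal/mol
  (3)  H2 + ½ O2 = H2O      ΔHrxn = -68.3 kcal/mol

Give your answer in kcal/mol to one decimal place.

ΔHrxn = -182.8 kcal/mol

(1): not needed.
(2) reversed: +22.1 kcal/mol
(3) × 3: (3)·(-68.3) = -204.9 kcal/mol
Since enthalpy is a state function, ΔHrxn = (-1)·(-22.1) + (3)·(-68.3) = -182.8 kcal/mol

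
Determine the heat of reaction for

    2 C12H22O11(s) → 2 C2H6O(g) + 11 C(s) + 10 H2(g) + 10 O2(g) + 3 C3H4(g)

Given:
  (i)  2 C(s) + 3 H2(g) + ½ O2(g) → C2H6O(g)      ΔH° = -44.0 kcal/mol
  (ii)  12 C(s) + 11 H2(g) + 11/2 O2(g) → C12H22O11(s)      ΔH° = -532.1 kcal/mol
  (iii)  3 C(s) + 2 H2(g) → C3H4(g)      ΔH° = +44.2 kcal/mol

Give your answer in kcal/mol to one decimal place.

ΔH° = 1108.8 kcal/mol

(i) × 2: (2)·(-44.0) = -88.0 kcal/mol
(ii) reversed and × 2: (-2)·(-532.1) = +1064.2 kcal/mol
(iii) × 3: (3)·(+44.2) = +132.6 kcal/mol
Summing the manipulated equations, ΔH° = (-88.0) + (+1064.2) + (+132.6) = 1108.8 kcal/mol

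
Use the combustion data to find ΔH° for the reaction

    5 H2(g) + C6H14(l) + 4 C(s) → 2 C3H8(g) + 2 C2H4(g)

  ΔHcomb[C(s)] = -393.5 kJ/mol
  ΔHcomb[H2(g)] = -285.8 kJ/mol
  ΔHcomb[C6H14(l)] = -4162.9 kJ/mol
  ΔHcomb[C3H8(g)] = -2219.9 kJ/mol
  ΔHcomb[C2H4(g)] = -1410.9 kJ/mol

With combustion enthalpies, reactants minus products:
= [5·(-285.8) + 1·(-4162.9) + 4·(-393.5)] − [2·(-2219.9) + 2·(-1410.9)]
= 95.7 kJ/mol

ΔH° = 95.7 kJ/mol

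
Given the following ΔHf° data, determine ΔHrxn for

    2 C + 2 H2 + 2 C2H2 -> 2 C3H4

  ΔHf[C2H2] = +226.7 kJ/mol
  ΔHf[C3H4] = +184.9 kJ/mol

ΔHrxn = -83.6 kJ/mol

ΔH°rxn = Σ nΔHf°(products) − Σ nΔHf°(reactants).
Products: 2·(+184.9) = +369.8
Reactants: 2·(+0.0) + 2·(+0.0) + 2·(+226.7) = +453.4
ΔHrxn = (+369.8) − (+453.4) = -83.6 kJ/mol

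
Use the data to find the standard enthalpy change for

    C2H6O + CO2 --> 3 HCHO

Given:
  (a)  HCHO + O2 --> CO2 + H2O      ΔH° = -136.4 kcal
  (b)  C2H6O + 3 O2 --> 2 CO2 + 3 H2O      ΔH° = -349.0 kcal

(a) reversed and × 3: (-3)·(-136.4) = +409.2 kcal
(b) as written: -349.0 kcal
Combining the equations, ΔH° = (-3)·(-136.4) + (1)·(-349.0) = 60.2 kcal

ΔH° = 60.2 kcal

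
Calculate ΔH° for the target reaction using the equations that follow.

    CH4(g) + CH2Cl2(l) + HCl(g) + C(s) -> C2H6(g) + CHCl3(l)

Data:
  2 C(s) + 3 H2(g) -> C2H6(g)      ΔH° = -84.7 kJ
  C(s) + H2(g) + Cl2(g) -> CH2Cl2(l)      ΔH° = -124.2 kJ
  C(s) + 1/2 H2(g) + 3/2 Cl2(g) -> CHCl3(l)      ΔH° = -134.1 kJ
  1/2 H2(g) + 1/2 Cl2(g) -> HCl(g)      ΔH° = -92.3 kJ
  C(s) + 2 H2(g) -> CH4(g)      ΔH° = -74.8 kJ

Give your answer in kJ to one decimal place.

equation 1 as written: -84.7 kJ
equation 2 reversed: +124.2 kJ
equation 3 as written: -134.1 kJ
equation 4 reversed: +92.3 kJ
equation 5 reversed: +74.8 kJ
By Hess's law, ΔH° = (-84.7) + (+124.2) + (-134.1) + (+92.3) + (+74.8) = 72.5 kJ

ΔH° = 72.5 kJ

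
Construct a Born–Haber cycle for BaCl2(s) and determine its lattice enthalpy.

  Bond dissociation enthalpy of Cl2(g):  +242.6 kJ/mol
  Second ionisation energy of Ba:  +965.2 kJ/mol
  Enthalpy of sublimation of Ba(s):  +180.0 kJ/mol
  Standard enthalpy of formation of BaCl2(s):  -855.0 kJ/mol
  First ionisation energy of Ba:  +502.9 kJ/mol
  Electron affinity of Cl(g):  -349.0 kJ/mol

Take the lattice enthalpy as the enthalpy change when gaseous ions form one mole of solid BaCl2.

U = -2047.7 kJ/mol

ΔHf° = 1·ΔHsub + 1·(ΣIE) + 1·D(Cl2) + 2·EA + U
-855.0 = 1·(+180.0) + 1·(+1468.1) + 1·(+242.6) + 2·(-349.0) + U
U = -855.0 − (+1192.7) = -2047.7 kJ/mol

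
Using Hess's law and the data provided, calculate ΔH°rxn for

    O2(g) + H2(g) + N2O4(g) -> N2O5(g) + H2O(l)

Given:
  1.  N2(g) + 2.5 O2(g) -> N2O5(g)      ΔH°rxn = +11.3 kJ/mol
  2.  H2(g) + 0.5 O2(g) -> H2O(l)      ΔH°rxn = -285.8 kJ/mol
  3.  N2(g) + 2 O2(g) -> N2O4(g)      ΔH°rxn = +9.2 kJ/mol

ΔH°rxn = -283.7 kJ/mol

eq. 1 as written: +11.3 kJ/mol
eq. 2 as written: -285.8 kJ/mol
eq. 3 reversed: -9.2 kJ/mol
By Hess's law, ΔH°rxn = (1)·(+11.3) + (1)·(-285.8) + (-1)·(+9.2) = -283.7 kJ/mol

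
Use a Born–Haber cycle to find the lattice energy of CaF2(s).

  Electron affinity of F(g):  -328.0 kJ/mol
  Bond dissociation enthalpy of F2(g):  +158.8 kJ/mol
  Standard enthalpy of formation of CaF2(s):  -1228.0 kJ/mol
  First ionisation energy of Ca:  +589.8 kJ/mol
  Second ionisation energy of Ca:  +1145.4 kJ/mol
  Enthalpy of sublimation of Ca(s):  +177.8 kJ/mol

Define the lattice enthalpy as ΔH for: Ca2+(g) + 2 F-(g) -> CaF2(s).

ΔHf° = 1·ΔHsub + 1·(ΣIE) + 1·D(F2) + 2·EA + U
-1228.0 = 1·(+177.8) + 1·(+1735.2) + 1·(+158.8) + 2·(-328.0) + U
U = -1228.0 − (+1415.8) = -2643.8 kJ/mol

U = -2643.8 kJ/mol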